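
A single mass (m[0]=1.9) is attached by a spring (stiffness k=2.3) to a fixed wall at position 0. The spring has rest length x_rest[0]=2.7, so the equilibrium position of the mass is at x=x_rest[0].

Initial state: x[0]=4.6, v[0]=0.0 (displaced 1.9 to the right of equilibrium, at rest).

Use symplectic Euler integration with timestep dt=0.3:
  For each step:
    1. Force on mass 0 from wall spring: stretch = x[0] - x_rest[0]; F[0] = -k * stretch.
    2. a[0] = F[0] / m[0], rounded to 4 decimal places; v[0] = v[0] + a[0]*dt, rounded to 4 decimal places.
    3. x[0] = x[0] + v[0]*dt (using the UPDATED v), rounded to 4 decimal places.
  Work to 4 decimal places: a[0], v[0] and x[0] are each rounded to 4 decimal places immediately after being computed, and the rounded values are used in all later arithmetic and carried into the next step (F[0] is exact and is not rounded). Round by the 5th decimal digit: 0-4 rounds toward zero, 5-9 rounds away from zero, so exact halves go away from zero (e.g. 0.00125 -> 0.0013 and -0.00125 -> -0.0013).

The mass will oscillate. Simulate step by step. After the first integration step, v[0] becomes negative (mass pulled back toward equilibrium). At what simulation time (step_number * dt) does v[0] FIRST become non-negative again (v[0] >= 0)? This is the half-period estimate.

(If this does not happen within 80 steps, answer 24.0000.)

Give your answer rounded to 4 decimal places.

Answer: 3.0000

Derivation:
Step 0: x=[4.6000] v=[0.0000]
Step 1: x=[4.3930] v=[-0.6900]
Step 2: x=[4.0016] v=[-1.3048]
Step 3: x=[3.4684] v=[-1.7775]
Step 4: x=[2.8514] v=[-2.0566]
Step 5: x=[2.2179] v=[-2.1116]
Step 6: x=[1.6370] v=[-1.9365]
Step 7: x=[1.1719] v=[-1.5505]
Step 8: x=[0.8732] v=[-0.9956]
Step 9: x=[0.7735] v=[-0.3322]
Step 10: x=[0.8837] v=[0.3674]
First v>=0 after going negative at step 10, time=3.0000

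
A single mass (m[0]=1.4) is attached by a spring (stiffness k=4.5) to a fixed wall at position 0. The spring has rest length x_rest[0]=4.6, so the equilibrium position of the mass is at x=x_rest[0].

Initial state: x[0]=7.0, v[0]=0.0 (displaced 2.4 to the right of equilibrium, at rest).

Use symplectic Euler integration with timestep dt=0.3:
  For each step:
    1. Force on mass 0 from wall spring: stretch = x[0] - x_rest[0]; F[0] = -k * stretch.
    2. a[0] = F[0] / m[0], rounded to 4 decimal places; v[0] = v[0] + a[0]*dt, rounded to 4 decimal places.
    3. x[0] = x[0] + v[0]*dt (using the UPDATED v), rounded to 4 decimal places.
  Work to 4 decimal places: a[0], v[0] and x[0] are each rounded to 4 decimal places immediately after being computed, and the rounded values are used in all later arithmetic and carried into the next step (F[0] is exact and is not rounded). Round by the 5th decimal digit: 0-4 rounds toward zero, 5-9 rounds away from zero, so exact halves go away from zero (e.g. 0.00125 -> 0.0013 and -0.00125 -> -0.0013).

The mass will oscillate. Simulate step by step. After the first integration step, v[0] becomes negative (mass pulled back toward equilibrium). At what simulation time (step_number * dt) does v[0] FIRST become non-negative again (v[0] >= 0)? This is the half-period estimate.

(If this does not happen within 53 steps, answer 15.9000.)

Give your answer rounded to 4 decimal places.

Step 0: x=[7.0000] v=[0.0000]
Step 1: x=[6.3057] v=[-2.3143]
Step 2: x=[5.1180] v=[-3.9591]
Step 3: x=[3.7804] v=[-4.4586]
Step 4: x=[2.6799] v=[-3.6683]
Step 5: x=[2.1349] v=[-1.8168]
Step 6: x=[2.3030] v=[0.5603]
First v>=0 after going negative at step 6, time=1.8000

Answer: 1.8000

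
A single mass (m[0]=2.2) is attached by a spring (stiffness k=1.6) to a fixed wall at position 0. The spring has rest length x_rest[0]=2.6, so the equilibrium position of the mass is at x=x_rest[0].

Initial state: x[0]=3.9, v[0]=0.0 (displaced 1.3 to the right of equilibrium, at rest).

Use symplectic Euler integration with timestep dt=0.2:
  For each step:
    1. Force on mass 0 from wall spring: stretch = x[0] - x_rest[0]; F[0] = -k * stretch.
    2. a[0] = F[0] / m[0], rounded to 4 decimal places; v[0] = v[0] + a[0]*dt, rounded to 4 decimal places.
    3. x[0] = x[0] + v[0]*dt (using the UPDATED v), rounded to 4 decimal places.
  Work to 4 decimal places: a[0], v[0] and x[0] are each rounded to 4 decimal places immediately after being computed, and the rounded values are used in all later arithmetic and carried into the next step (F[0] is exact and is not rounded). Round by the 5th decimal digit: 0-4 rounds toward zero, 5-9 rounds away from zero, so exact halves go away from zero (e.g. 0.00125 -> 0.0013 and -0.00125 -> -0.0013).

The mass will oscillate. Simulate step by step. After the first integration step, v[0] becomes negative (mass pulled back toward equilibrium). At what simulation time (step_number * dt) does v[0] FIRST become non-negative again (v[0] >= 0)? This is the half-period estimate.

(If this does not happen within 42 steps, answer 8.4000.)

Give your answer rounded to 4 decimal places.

Answer: 3.8000

Derivation:
Step 0: x=[3.9000] v=[0.0000]
Step 1: x=[3.8622] v=[-0.1891]
Step 2: x=[3.7877] v=[-0.3727]
Step 3: x=[3.6786] v=[-0.5455]
Step 4: x=[3.5381] v=[-0.7024]
Step 5: x=[3.3703] v=[-0.8389]
Step 6: x=[3.1801] v=[-0.9509]
Step 7: x=[2.9730] v=[-1.0353]
Step 8: x=[2.7551] v=[-1.0896]
Step 9: x=[2.5327] v=[-1.1122]
Step 10: x=[2.3122] v=[-1.1024]
Step 11: x=[2.1001] v=[-1.0605]
Step 12: x=[1.9025] v=[-0.9878]
Step 13: x=[1.7252] v=[-0.8863]
Step 14: x=[1.5734] v=[-0.7591]
Step 15: x=[1.4514] v=[-0.6098]
Step 16: x=[1.3629] v=[-0.4427]
Step 17: x=[1.3103] v=[-0.2628]
Step 18: x=[1.2953] v=[-0.0752]
Step 19: x=[1.3182] v=[0.1146]
First v>=0 after going negative at step 19, time=3.8000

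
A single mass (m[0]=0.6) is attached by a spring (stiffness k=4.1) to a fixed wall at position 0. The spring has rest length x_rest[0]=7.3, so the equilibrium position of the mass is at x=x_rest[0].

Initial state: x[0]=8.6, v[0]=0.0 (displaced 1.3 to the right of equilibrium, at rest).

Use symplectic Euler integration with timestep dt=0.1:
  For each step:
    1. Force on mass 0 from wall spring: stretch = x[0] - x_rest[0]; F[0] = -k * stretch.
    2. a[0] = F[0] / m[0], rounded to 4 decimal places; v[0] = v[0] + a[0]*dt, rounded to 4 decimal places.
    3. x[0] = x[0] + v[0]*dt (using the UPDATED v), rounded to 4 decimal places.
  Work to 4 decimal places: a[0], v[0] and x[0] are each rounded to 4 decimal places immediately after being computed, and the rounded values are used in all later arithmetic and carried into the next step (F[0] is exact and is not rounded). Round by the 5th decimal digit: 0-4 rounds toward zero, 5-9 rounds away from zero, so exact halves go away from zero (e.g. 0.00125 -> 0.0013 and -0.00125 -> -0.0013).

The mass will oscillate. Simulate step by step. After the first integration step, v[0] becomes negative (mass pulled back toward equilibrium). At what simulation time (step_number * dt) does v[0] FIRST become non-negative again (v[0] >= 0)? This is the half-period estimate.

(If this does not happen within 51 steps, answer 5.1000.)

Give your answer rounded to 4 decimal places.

Step 0: x=[8.6000] v=[0.0000]
Step 1: x=[8.5112] v=[-0.8883]
Step 2: x=[8.3396] v=[-1.7160]
Step 3: x=[8.0970] v=[-2.4264]
Step 4: x=[7.7999] v=[-2.9710]
Step 5: x=[7.4686] v=[-3.3126]
Step 6: x=[7.1258] v=[-3.4278]
Step 7: x=[6.7949] v=[-3.3088]
Step 8: x=[6.4985] v=[-2.9637]
Step 9: x=[6.2569] v=[-2.4160]
Step 10: x=[6.0866] v=[-1.7032]
Step 11: x=[5.9992] v=[-0.8740]
Step 12: x=[6.0007] v=[0.0149]
First v>=0 after going negative at step 12, time=1.2000

Answer: 1.2000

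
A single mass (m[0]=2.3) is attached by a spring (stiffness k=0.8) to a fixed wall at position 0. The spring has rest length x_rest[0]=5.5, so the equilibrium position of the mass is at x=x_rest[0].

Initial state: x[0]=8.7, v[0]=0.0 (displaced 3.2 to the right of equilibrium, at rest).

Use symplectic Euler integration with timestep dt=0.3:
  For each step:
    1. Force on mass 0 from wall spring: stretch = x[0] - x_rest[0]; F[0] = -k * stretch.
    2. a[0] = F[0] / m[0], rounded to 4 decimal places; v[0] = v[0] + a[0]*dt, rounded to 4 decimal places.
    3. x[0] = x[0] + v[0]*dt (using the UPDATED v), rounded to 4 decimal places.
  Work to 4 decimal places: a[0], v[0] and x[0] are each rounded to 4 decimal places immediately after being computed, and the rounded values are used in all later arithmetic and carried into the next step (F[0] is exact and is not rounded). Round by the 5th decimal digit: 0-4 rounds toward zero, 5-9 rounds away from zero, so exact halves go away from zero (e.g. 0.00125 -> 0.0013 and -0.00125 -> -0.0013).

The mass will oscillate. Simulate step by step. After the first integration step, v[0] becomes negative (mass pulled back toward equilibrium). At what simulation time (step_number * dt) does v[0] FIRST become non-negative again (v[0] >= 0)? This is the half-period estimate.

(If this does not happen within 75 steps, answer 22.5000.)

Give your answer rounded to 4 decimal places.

Answer: 5.4000

Derivation:
Step 0: x=[8.7000] v=[0.0000]
Step 1: x=[8.5998] v=[-0.3339]
Step 2: x=[8.4026] v=[-0.6574]
Step 3: x=[8.1145] v=[-0.9603]
Step 4: x=[7.7446] v=[-1.2331]
Step 5: x=[7.3044] v=[-1.4673]
Step 6: x=[6.8077] v=[-1.6556]
Step 7: x=[6.2701] v=[-1.7921]
Step 8: x=[5.7084] v=[-1.8725]
Step 9: x=[5.1401] v=[-1.8943]
Step 10: x=[4.5831] v=[-1.8567]
Step 11: x=[4.0548] v=[-1.7610]
Step 12: x=[3.5717] v=[-1.6102]
Step 13: x=[3.1490] v=[-1.4090]
Step 14: x=[2.7999] v=[-1.1637]
Step 15: x=[2.5353] v=[-0.8819]
Step 16: x=[2.3636] v=[-0.5725]
Step 17: x=[2.2900] v=[-0.2452]
Step 18: x=[2.3169] v=[0.0898]
First v>=0 after going negative at step 18, time=5.4000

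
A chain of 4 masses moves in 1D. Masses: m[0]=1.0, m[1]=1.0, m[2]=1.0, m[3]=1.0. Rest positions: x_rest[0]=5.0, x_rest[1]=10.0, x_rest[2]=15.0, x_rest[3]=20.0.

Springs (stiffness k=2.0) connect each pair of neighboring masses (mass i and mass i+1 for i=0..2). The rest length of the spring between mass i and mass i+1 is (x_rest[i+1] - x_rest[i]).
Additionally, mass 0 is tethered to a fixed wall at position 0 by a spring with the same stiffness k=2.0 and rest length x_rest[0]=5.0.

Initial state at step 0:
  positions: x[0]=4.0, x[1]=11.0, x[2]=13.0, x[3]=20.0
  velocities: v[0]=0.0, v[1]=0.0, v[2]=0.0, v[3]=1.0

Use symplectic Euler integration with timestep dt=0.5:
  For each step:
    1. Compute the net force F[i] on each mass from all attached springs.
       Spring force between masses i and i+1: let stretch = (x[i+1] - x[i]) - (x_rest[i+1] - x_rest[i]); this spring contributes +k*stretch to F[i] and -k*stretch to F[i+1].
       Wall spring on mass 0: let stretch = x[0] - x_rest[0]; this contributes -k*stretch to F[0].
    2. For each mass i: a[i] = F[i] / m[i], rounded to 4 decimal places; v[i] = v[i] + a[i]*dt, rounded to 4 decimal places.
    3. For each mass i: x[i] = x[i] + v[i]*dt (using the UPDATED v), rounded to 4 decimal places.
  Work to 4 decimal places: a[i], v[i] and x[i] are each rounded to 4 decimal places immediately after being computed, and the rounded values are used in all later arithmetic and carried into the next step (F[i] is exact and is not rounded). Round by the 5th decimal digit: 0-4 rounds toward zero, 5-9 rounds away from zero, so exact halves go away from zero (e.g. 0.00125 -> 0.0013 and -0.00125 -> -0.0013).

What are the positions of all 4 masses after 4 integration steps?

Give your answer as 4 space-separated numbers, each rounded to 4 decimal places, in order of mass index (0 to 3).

Step 0: x=[4.0000 11.0000 13.0000 20.0000] v=[0.0000 0.0000 0.0000 1.0000]
Step 1: x=[5.5000 8.5000 15.5000 19.5000] v=[3.0000 -5.0000 5.0000 -1.0000]
Step 2: x=[5.7500 8.0000 16.5000 19.5000] v=[0.5000 -1.0000 2.0000 0.0000]
Step 3: x=[4.2500 10.6250 14.7500 20.5000] v=[-3.0000 5.2500 -3.5000 2.0000]
Step 4: x=[3.8125 12.1250 13.8125 21.1250] v=[-0.8750 3.0000 -1.8750 1.2500]

Answer: 3.8125 12.1250 13.8125 21.1250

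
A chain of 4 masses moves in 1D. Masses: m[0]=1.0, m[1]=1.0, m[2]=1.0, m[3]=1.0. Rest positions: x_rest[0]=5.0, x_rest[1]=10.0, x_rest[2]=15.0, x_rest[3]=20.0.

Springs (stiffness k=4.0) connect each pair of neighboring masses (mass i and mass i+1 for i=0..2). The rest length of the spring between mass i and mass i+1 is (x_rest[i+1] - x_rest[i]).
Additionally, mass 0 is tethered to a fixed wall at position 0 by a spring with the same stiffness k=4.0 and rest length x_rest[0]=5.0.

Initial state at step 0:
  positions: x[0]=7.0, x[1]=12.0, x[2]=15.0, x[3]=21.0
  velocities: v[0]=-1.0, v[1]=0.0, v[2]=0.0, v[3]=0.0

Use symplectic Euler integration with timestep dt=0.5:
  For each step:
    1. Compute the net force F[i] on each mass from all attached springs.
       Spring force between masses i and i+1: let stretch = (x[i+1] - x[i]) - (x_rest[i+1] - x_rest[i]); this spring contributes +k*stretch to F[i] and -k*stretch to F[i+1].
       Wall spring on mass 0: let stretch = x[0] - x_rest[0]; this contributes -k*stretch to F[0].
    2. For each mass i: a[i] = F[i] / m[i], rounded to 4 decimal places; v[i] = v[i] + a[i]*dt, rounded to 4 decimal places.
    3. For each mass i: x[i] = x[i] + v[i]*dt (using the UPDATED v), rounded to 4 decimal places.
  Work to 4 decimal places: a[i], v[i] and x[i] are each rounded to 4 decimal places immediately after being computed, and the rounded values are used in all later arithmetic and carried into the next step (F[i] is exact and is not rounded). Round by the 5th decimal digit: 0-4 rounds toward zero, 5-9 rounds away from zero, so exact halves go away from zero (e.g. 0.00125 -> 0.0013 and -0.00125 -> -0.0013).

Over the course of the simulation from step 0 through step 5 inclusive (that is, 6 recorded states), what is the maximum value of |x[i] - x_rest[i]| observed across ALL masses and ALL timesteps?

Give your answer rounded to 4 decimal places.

Step 0: x=[7.0000 12.0000 15.0000 21.0000] v=[-1.0000 0.0000 0.0000 0.0000]
Step 1: x=[4.5000 10.0000 18.0000 20.0000] v=[-5.0000 -4.0000 6.0000 -2.0000]
Step 2: x=[3.0000 10.5000 15.0000 22.0000] v=[-3.0000 1.0000 -6.0000 4.0000]
Step 3: x=[6.0000 8.0000 14.5000 22.0000] v=[6.0000 -5.0000 -1.0000 0.0000]
Step 4: x=[5.0000 10.0000 15.0000 19.5000] v=[-2.0000 4.0000 1.0000 -5.0000]
Step 5: x=[4.0000 12.0000 15.0000 17.5000] v=[-2.0000 4.0000 0.0000 -4.0000]
Max displacement = 3.0000

Answer: 3.0000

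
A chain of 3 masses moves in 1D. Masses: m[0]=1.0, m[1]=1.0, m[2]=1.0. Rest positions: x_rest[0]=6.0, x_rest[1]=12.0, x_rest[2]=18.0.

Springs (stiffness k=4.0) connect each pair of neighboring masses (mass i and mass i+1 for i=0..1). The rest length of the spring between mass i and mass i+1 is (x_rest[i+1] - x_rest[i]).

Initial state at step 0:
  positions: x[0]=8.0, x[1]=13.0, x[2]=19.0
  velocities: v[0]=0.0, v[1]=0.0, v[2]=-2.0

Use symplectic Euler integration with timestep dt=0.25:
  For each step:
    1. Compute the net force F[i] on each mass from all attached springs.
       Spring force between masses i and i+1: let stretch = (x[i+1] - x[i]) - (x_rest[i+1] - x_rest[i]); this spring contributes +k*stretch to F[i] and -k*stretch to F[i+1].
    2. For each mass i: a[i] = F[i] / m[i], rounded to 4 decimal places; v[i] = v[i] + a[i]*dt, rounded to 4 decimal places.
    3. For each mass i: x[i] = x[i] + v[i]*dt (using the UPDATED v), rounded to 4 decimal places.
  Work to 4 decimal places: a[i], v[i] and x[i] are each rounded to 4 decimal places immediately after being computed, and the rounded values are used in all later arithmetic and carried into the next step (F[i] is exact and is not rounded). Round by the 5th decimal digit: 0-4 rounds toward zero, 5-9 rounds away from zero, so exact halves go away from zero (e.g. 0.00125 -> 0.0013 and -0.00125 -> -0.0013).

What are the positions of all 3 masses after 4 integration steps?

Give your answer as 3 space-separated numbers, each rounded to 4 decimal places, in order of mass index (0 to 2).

Step 0: x=[8.0000 13.0000 19.0000] v=[0.0000 0.0000 -2.0000]
Step 1: x=[7.7500 13.2500 18.5000] v=[-1.0000 1.0000 -2.0000]
Step 2: x=[7.3750 13.4375 18.1875] v=[-1.5000 0.7500 -1.2500]
Step 3: x=[7.0156 13.2969 18.1875] v=[-1.4375 -0.5625 0.0000]
Step 4: x=[6.7266 12.8086 18.4649] v=[-1.1562 -1.9532 1.1094]

Answer: 6.7266 12.8086 18.4649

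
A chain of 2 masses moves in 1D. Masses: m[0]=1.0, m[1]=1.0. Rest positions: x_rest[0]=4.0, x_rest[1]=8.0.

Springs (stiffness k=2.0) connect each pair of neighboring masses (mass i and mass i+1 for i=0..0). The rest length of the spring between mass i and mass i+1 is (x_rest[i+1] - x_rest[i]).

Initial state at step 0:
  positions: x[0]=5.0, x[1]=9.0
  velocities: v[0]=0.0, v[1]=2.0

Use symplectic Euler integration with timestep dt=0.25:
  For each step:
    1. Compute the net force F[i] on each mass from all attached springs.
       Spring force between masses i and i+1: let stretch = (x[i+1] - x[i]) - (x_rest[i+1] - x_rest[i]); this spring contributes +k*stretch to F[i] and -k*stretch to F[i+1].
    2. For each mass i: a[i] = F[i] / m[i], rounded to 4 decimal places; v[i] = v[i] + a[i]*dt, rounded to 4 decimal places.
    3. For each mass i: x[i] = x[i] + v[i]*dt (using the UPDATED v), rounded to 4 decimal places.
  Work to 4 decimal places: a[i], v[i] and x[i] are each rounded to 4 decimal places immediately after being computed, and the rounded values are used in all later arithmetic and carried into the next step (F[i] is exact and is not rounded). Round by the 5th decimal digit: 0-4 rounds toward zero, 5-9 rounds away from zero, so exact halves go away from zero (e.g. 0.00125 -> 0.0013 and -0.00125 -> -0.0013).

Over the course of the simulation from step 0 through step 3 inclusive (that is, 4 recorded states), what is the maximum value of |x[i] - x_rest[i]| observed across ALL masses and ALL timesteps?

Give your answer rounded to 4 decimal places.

Answer: 2.2656

Derivation:
Step 0: x=[5.0000 9.0000] v=[0.0000 2.0000]
Step 1: x=[5.0000 9.5000] v=[0.0000 2.0000]
Step 2: x=[5.0625 9.9375] v=[0.2500 1.7500]
Step 3: x=[5.2344 10.2656] v=[0.6875 1.3125]
Max displacement = 2.2656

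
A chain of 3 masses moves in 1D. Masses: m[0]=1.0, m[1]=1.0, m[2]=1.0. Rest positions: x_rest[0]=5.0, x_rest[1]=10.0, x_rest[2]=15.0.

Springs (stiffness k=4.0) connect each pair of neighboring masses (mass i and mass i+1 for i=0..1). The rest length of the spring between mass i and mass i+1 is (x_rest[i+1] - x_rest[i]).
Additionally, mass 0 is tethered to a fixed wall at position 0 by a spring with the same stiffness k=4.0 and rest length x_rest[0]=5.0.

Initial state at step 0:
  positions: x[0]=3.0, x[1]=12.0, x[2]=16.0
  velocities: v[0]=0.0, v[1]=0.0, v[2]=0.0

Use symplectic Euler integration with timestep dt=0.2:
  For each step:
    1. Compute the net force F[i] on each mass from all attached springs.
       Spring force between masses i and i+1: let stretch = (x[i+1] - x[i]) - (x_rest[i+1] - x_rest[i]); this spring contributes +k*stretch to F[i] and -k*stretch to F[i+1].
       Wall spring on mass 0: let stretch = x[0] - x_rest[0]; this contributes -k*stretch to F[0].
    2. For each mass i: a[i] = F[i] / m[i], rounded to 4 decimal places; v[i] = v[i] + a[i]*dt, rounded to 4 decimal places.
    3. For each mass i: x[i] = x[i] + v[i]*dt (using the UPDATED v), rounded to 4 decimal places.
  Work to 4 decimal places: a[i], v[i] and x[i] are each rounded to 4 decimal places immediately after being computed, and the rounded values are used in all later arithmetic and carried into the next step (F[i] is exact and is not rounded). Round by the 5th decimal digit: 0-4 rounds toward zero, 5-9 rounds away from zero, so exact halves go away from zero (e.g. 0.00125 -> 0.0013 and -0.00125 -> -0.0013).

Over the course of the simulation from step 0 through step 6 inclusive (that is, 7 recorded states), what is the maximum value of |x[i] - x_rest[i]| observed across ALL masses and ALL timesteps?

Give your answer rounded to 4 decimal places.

Step 0: x=[3.0000 12.0000 16.0000] v=[0.0000 0.0000 0.0000]
Step 1: x=[3.9600 11.2000 16.1600] v=[4.8000 -4.0000 0.8000]
Step 2: x=[5.4448 10.0352 16.3264] v=[7.4240 -5.8240 0.8320]
Step 3: x=[6.7929 9.1425 16.2862] v=[6.7405 -4.4634 -0.2010]
Step 4: x=[7.4301 9.0169 15.9030] v=[3.1859 -0.6281 -1.9160]
Step 5: x=[7.1324 9.7392 15.2180] v=[-1.4887 3.6113 -3.4249]
Step 6: x=[6.1106 10.9210 14.4564] v=[-5.1092 5.9089 -3.8079]
Max displacement = 2.4301

Answer: 2.4301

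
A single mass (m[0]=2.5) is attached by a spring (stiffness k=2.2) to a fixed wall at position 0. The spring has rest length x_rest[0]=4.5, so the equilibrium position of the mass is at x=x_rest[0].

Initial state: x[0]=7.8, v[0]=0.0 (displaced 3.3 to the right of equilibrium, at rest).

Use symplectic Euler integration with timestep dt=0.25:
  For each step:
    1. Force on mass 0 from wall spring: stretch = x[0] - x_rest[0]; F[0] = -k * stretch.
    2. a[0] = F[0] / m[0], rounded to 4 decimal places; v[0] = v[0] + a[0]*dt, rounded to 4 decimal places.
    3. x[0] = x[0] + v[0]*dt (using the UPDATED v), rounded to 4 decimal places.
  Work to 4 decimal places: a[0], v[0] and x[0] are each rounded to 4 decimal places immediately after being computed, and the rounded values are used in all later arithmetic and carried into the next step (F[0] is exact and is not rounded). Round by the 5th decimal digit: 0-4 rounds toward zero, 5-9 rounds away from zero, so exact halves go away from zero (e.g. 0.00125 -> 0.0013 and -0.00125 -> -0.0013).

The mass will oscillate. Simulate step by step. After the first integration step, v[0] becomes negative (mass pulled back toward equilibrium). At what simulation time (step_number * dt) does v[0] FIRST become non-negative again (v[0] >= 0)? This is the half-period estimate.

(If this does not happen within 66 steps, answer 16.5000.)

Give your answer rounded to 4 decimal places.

Answer: 3.5000

Derivation:
Step 0: x=[7.8000] v=[0.0000]
Step 1: x=[7.6185] v=[-0.7260]
Step 2: x=[7.2655] v=[-1.4121]
Step 3: x=[6.7604] v=[-2.0205]
Step 4: x=[6.1310] v=[-2.5178]
Step 5: x=[5.4119] v=[-2.8766]
Step 6: x=[4.6426] v=[-3.0772]
Step 7: x=[3.8655] v=[-3.1086]
Step 8: x=[3.1233] v=[-2.9690]
Step 9: x=[2.4568] v=[-2.6661]
Step 10: x=[1.9027] v=[-2.2166]
Step 11: x=[1.4914] v=[-1.6452]
Step 12: x=[1.2456] v=[-0.9833]
Step 13: x=[1.1788] v=[-0.2673]
Step 14: x=[1.2947] v=[0.4634]
First v>=0 after going negative at step 14, time=3.5000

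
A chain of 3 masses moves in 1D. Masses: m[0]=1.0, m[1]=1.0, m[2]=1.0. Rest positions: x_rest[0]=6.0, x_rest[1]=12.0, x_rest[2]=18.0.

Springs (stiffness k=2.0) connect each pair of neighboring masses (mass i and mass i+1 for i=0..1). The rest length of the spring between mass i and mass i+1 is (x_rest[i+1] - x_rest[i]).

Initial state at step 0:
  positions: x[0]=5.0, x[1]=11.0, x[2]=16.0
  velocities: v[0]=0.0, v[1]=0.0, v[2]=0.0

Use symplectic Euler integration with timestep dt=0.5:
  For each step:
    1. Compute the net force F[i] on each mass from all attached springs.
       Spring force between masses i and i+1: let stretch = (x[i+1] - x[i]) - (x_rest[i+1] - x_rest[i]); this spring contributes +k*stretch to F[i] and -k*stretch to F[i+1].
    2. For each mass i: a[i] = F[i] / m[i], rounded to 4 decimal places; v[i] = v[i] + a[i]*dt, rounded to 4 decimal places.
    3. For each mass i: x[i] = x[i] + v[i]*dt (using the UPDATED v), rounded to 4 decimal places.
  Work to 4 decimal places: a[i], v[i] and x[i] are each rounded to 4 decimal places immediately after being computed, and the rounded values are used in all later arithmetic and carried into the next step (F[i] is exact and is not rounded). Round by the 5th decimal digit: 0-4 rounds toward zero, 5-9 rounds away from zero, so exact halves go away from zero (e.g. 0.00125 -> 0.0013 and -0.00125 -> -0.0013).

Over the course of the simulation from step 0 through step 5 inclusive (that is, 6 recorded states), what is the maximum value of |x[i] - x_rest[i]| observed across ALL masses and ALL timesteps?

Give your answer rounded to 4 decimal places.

Step 0: x=[5.0000 11.0000 16.0000] v=[0.0000 0.0000 0.0000]
Step 1: x=[5.0000 10.5000 16.5000] v=[0.0000 -1.0000 1.0000]
Step 2: x=[4.7500 10.2500 17.0000] v=[-0.5000 -0.5000 1.0000]
Step 3: x=[4.2500 10.6250 17.1250] v=[-1.0000 0.7500 0.2500]
Step 4: x=[3.9375 11.0625 17.0000] v=[-0.6250 0.8750 -0.2500]
Step 5: x=[4.1875 10.9063 16.9063] v=[0.5000 -0.3125 -0.1875]
Max displacement = 2.0625

Answer: 2.0625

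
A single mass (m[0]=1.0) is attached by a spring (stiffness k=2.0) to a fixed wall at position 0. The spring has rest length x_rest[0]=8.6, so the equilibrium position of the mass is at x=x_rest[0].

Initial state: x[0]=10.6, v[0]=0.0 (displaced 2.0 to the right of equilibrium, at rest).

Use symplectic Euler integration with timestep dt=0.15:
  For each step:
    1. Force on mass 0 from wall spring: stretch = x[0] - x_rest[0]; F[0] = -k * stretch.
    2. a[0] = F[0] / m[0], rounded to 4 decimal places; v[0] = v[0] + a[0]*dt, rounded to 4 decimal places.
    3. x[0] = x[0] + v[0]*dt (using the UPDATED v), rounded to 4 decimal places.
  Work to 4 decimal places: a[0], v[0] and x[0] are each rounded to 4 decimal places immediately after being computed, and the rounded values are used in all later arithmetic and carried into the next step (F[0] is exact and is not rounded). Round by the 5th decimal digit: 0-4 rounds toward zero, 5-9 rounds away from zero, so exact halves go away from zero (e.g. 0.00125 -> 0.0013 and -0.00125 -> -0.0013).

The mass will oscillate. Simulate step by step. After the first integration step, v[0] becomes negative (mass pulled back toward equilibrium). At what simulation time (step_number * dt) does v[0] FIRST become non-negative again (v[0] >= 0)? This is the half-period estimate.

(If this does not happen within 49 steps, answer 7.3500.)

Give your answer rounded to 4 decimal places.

Step 0: x=[10.6000] v=[0.0000]
Step 1: x=[10.5100] v=[-0.6000]
Step 2: x=[10.3341] v=[-1.1730]
Step 3: x=[10.0801] v=[-1.6932]
Step 4: x=[9.7595] v=[-2.1372]
Step 5: x=[9.3867] v=[-2.4851]
Step 6: x=[8.9785] v=[-2.7211]
Step 7: x=[8.5533] v=[-2.8347]
Step 8: x=[8.1302] v=[-2.8207]
Step 9: x=[7.7282] v=[-2.6798]
Step 10: x=[7.3655] v=[-2.4183]
Step 11: x=[7.0583] v=[-2.0480]
Step 12: x=[6.8205] v=[-1.5855]
Step 13: x=[6.6627] v=[-1.0517]
Step 14: x=[6.5921] v=[-0.4705]
Step 15: x=[6.6119] v=[0.1319]
First v>=0 after going negative at step 15, time=2.2500

Answer: 2.2500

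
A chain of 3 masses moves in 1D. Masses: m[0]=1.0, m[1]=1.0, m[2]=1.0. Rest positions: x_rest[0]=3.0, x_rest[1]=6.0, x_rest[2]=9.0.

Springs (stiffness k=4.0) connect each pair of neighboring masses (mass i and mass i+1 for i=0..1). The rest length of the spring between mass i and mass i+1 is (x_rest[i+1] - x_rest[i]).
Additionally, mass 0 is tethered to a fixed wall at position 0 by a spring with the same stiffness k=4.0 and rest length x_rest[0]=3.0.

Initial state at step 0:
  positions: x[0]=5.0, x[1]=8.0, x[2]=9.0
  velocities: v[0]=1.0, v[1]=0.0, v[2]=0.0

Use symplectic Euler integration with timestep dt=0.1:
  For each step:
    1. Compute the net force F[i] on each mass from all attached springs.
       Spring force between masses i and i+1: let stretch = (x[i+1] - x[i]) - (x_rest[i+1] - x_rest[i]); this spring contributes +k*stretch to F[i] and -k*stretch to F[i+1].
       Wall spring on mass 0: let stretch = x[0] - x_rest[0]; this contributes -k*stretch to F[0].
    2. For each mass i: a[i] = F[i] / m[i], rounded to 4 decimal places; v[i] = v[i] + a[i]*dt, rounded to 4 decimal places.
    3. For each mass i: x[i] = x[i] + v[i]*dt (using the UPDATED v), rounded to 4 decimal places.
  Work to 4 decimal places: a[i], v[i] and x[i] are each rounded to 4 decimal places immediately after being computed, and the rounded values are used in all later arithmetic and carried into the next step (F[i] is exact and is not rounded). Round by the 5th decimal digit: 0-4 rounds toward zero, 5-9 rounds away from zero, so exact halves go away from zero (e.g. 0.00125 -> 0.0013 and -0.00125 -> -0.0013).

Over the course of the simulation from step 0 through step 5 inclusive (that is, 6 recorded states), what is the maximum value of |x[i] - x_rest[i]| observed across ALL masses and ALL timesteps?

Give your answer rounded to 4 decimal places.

Answer: 2.0200

Derivation:
Step 0: x=[5.0000 8.0000 9.0000] v=[1.0000 0.0000 0.0000]
Step 1: x=[5.0200 7.9200 9.0800] v=[0.2000 -0.8000 0.8000]
Step 2: x=[4.9552 7.7704 9.2336] v=[-0.6480 -1.4960 1.5360]
Step 3: x=[4.8048 7.5667 9.4487] v=[-1.5040 -2.0368 2.1507]
Step 4: x=[4.5727 7.3278 9.7085] v=[-2.3212 -2.3888 2.5979]
Step 5: x=[4.2679 7.0739 9.9931] v=[-3.0482 -2.5386 2.8456]
Max displacement = 2.0200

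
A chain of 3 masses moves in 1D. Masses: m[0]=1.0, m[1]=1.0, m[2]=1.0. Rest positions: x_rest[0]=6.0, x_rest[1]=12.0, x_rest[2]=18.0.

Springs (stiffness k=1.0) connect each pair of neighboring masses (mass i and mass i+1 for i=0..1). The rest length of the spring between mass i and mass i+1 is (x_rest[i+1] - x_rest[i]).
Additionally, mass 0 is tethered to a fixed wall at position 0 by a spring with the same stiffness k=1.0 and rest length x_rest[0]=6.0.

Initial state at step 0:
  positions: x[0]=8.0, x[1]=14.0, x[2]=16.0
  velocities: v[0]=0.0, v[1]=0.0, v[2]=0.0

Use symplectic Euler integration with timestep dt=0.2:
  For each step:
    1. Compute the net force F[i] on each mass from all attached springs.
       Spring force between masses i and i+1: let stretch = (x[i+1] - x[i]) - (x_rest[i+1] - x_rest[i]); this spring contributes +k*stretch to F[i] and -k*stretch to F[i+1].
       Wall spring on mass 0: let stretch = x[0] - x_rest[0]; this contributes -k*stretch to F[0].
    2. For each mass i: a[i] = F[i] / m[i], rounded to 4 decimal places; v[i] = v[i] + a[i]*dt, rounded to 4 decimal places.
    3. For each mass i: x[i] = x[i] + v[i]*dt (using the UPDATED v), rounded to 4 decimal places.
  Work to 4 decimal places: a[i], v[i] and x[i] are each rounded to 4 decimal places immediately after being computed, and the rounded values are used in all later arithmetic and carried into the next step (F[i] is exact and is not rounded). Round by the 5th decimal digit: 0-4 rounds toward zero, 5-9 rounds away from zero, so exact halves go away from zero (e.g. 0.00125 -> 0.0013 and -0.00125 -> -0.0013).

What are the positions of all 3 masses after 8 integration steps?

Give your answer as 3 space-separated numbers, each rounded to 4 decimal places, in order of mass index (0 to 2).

Answer: 5.3599 10.8712 19.5496

Derivation:
Step 0: x=[8.0000 14.0000 16.0000] v=[0.0000 0.0000 0.0000]
Step 1: x=[7.9200 13.8400 16.1600] v=[-0.4000 -0.8000 0.8000]
Step 2: x=[7.7600 13.5360 16.4672] v=[-0.8000 -1.5200 1.5360]
Step 3: x=[7.5206 13.1182 16.8972] v=[-1.1968 -2.0890 2.1498]
Step 4: x=[7.2043 12.6277 17.4160] v=[-1.5814 -2.4527 2.5940]
Step 5: x=[6.8168 12.1118 17.9833] v=[-1.9376 -2.5797 2.8363]
Step 6: x=[6.3684 11.6189 18.5557] v=[-2.2420 -2.4644 2.8620]
Step 7: x=[5.8753 11.1935 19.0906] v=[-2.4656 -2.1271 2.6746]
Step 8: x=[5.3599 10.8712 19.5496] v=[-2.5770 -1.6113 2.2952]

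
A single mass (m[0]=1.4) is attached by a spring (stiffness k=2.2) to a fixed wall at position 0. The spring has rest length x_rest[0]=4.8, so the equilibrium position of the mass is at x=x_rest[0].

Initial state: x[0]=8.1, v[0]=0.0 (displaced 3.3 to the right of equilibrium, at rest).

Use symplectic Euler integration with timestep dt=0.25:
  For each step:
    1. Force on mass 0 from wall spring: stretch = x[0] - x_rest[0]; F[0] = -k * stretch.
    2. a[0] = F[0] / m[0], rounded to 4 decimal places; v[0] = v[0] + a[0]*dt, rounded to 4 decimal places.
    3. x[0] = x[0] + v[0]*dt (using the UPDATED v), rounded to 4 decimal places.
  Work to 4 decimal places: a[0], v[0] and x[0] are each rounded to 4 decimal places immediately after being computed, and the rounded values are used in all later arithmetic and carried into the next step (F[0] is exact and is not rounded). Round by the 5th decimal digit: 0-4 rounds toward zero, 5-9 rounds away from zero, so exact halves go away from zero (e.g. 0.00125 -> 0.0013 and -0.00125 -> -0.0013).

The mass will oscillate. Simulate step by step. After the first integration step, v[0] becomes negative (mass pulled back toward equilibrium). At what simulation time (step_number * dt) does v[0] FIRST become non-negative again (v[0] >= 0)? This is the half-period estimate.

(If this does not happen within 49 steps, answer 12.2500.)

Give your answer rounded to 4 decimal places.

Step 0: x=[8.1000] v=[0.0000]
Step 1: x=[7.7759] v=[-1.2964]
Step 2: x=[7.1595] v=[-2.4655]
Step 3: x=[6.3114] v=[-3.3925]
Step 4: x=[5.3148] v=[-3.9863]
Step 5: x=[4.2677] v=[-4.1886]
Step 6: x=[3.2728] v=[-3.9795]
Step 7: x=[2.4279] v=[-3.3795]
Step 8: x=[1.8160] v=[-2.4476]
Step 9: x=[1.4972] v=[-1.2753]
Step 10: x=[1.5028] v=[0.0222]
First v>=0 after going negative at step 10, time=2.5000

Answer: 2.5000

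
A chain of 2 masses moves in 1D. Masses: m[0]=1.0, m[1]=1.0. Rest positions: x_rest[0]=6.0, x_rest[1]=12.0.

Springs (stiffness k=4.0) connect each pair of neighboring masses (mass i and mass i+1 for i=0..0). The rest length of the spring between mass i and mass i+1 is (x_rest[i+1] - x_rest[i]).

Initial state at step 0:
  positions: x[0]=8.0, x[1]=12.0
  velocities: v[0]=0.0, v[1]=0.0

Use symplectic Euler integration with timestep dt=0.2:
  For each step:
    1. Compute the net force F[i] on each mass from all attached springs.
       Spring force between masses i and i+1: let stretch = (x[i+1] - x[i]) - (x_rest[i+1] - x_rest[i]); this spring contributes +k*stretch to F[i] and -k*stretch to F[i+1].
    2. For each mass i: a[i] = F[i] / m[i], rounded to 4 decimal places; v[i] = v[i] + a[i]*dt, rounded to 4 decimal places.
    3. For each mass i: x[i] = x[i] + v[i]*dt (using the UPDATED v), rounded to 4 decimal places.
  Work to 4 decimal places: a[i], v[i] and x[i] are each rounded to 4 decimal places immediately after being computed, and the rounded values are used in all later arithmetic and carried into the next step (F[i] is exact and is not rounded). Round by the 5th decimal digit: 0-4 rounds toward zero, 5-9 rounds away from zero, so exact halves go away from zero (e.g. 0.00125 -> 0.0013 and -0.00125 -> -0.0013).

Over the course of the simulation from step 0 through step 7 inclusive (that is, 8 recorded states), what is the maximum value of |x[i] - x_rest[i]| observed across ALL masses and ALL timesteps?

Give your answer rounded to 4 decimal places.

Answer: 2.0425

Derivation:
Step 0: x=[8.0000 12.0000] v=[0.0000 0.0000]
Step 1: x=[7.6800 12.3200] v=[-1.6000 1.6000]
Step 2: x=[7.1424 12.8576] v=[-2.6880 2.6880]
Step 3: x=[6.5592 13.4408] v=[-2.9158 2.9158]
Step 4: x=[6.1171 13.8829] v=[-2.2105 2.2105]
Step 5: x=[5.9575 14.0425] v=[-0.7979 0.7979]
Step 6: x=[6.1315 13.8685] v=[0.8701 -0.8701]
Step 7: x=[6.5834 13.4166] v=[2.2597 -2.2597]
Max displacement = 2.0425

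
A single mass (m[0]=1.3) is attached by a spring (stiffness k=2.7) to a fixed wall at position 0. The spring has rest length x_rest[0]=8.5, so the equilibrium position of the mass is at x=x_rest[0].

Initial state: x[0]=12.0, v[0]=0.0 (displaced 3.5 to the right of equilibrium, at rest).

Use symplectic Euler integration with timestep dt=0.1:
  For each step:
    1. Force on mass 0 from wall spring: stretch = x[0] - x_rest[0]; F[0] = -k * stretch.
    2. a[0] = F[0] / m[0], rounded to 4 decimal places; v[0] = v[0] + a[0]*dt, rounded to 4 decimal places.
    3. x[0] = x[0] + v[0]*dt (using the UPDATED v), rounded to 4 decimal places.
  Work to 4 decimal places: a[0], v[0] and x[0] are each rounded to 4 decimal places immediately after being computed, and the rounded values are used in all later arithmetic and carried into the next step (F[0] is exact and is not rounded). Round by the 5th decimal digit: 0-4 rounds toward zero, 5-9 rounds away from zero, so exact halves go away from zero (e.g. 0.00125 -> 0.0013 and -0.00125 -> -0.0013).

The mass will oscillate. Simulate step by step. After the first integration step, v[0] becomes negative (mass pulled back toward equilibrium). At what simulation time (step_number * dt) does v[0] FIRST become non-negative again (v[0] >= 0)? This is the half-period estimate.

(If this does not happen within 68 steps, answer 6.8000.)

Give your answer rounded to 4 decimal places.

Answer: 2.2000

Derivation:
Step 0: x=[12.0000] v=[0.0000]
Step 1: x=[11.9273] v=[-0.7269]
Step 2: x=[11.7834] v=[-1.4387]
Step 3: x=[11.5713] v=[-2.1206]
Step 4: x=[11.2955] v=[-2.7585]
Step 5: x=[10.9616] v=[-3.3391]
Step 6: x=[10.5766] v=[-3.8504]
Step 7: x=[10.1484] v=[-4.2817]
Step 8: x=[9.6860] v=[-4.6241]
Step 9: x=[9.1990] v=[-4.8704]
Step 10: x=[8.6974] v=[-5.0156]
Step 11: x=[8.1917] v=[-5.0566]
Step 12: x=[7.6924] v=[-4.9926]
Step 13: x=[7.2099] v=[-4.8249]
Step 14: x=[6.7542] v=[-4.5570]
Step 15: x=[6.3348] v=[-4.1944]
Step 16: x=[5.9603] v=[-3.7447]
Step 17: x=[5.6386] v=[-3.2172]
Step 18: x=[5.3763] v=[-2.6229]
Step 19: x=[5.1789] v=[-1.9741]
Step 20: x=[5.0505] v=[-1.2843]
Step 21: x=[4.9937] v=[-0.5679]
Step 22: x=[5.0097] v=[0.1603]
First v>=0 after going negative at step 22, time=2.2000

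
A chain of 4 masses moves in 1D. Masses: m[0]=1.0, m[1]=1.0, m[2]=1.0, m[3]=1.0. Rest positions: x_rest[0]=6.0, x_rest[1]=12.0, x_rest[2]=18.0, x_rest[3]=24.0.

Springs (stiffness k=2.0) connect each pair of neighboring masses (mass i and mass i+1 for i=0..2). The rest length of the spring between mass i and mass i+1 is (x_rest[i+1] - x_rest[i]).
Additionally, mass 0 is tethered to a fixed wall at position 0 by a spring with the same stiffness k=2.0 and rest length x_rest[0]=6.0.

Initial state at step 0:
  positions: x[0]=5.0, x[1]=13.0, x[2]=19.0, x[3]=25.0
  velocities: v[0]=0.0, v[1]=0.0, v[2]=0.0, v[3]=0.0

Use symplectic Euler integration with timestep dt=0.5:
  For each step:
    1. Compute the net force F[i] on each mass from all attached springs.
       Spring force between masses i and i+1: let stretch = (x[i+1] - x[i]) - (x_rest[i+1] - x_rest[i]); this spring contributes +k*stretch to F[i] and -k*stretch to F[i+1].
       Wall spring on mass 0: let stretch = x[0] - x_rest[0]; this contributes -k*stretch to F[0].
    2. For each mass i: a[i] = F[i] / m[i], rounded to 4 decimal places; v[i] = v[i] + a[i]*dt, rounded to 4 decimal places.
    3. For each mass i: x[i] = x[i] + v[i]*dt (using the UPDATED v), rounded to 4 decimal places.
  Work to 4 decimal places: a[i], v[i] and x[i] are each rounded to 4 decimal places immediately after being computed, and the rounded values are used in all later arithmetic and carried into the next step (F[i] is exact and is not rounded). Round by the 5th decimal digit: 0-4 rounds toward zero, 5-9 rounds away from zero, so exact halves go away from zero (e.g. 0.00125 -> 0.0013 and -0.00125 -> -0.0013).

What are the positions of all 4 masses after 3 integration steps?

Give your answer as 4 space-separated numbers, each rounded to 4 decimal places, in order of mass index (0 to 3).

Step 0: x=[5.0000 13.0000 19.0000 25.0000] v=[0.0000 0.0000 0.0000 0.0000]
Step 1: x=[6.5000 12.0000 19.0000 25.0000] v=[3.0000 -2.0000 0.0000 0.0000]
Step 2: x=[7.5000 11.7500 18.5000 25.0000] v=[2.0000 -0.5000 -1.0000 0.0000]
Step 3: x=[6.8750 12.7500 17.8750 24.7500] v=[-1.2500 2.0000 -1.2500 -0.5000]

Answer: 6.8750 12.7500 17.8750 24.7500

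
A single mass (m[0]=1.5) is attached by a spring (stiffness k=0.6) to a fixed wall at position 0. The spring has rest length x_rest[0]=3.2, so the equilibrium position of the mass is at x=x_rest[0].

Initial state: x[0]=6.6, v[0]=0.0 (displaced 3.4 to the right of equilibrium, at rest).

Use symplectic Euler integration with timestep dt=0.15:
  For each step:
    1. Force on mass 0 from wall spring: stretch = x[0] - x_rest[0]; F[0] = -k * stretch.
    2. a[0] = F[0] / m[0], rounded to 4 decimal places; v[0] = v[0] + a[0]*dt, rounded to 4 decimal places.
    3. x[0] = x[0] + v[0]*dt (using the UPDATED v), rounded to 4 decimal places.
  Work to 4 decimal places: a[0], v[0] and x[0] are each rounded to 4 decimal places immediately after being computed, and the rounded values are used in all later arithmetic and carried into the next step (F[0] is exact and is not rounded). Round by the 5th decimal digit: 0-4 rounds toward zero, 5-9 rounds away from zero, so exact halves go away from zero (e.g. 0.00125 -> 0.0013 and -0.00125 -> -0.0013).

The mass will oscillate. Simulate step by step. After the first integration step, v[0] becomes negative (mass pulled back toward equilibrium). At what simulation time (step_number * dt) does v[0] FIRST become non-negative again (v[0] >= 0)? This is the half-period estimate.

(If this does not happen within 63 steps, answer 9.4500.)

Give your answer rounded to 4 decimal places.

Answer: 5.1000

Derivation:
Step 0: x=[6.6000] v=[0.0000]
Step 1: x=[6.5694] v=[-0.2040]
Step 2: x=[6.5085] v=[-0.4062]
Step 3: x=[6.4178] v=[-0.6047]
Step 4: x=[6.2981] v=[-0.7978]
Step 5: x=[6.1505] v=[-0.9837]
Step 6: x=[5.9764] v=[-1.1607]
Step 7: x=[5.7773] v=[-1.3273]
Step 8: x=[5.5550] v=[-1.4819]
Step 9: x=[5.3115] v=[-1.6232]
Step 10: x=[5.0490] v=[-1.7499]
Step 11: x=[4.7699] v=[-1.8608]
Step 12: x=[4.4767] v=[-1.9550]
Step 13: x=[4.1720] v=[-2.0316]
Step 14: x=[3.8585] v=[-2.0899]
Step 15: x=[3.5391] v=[-2.1294]
Step 16: x=[3.2166] v=[-2.1497]
Step 17: x=[2.8940] v=[-2.1507]
Step 18: x=[2.5742] v=[-2.1323]
Step 19: x=[2.2600] v=[-2.0948]
Step 20: x=[1.9542] v=[-2.0384]
Step 21: x=[1.6596] v=[-1.9637]
Step 22: x=[1.3789] v=[-1.8713]
Step 23: x=[1.1146] v=[-1.7620]
Step 24: x=[0.8691] v=[-1.6369]
Step 25: x=[0.6446] v=[-1.4970]
Step 26: x=[0.4430] v=[-1.3437]
Step 27: x=[0.2663] v=[-1.1783]
Step 28: x=[0.1160] v=[-1.0023]
Step 29: x=[-0.0066] v=[-0.8173]
Step 30: x=[-0.1003] v=[-0.6249]
Step 31: x=[-0.1643] v=[-0.4269]
Step 32: x=[-0.1981] v=[-0.2250]
Step 33: x=[-0.2013] v=[-0.0211]
Step 34: x=[-0.1739] v=[0.1830]
First v>=0 after going negative at step 34, time=5.1000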